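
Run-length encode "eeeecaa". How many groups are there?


Input: eeeecaa
Scanning for consecutive runs:
  Group 1: 'e' x 4 (positions 0-3)
  Group 2: 'c' x 1 (positions 4-4)
  Group 3: 'a' x 2 (positions 5-6)
Total groups: 3

3


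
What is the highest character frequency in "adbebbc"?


Input: adbebbc
Character counts:
  'a': 1
  'b': 3
  'c': 1
  'd': 1
  'e': 1
Maximum frequency: 3

3


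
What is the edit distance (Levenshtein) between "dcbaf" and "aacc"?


Computing edit distance: "dcbaf" -> "aacc"
DP table:
           a    a    c    c
      0    1    2    3    4
  d   1    1    2    3    4
  c   2    2    2    2    3
  b   3    3    3    3    3
  a   4    3    3    4    4
  f   5    4    4    4    5
Edit distance = dp[5][4] = 5

5


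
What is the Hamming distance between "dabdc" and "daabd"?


Comparing "dabdc" and "daabd" position by position:
  Position 0: 'd' vs 'd' => same
  Position 1: 'a' vs 'a' => same
  Position 2: 'b' vs 'a' => differ
  Position 3: 'd' vs 'b' => differ
  Position 4: 'c' vs 'd' => differ
Total differences (Hamming distance): 3

3


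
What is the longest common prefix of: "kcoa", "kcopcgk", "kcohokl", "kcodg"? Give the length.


Words: kcoa, kcopcgk, kcohokl, kcodg
  Position 0: all 'k' => match
  Position 1: all 'c' => match
  Position 2: all 'o' => match
  Position 3: ('a', 'p', 'h', 'd') => mismatch, stop
LCP = "kco" (length 3)

3


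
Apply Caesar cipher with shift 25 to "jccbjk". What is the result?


Caesar cipher: shift "jccbjk" by 25
  'j' (pos 9) + 25 = pos 8 = 'i'
  'c' (pos 2) + 25 = pos 1 = 'b'
  'c' (pos 2) + 25 = pos 1 = 'b'
  'b' (pos 1) + 25 = pos 0 = 'a'
  'j' (pos 9) + 25 = pos 8 = 'i'
  'k' (pos 10) + 25 = pos 9 = 'j'
Result: ibbaij

ibbaij


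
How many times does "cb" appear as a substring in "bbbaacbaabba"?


Searching for "cb" in "bbbaacbaabba"
Scanning each position:
  Position 0: "bb" => no
  Position 1: "bb" => no
  Position 2: "ba" => no
  Position 3: "aa" => no
  Position 4: "ac" => no
  Position 5: "cb" => MATCH
  Position 6: "ba" => no
  Position 7: "aa" => no
  Position 8: "ab" => no
  Position 9: "bb" => no
  Position 10: "ba" => no
Total occurrences: 1

1


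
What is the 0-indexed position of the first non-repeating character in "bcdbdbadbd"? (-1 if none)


Input: bcdbdbadbd
Character frequencies:
  'a': 1
  'b': 4
  'c': 1
  'd': 4
Scanning left to right for freq == 1:
  Position 0 ('b'): freq=4, skip
  Position 1 ('c'): unique! => answer = 1

1


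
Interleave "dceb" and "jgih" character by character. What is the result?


Interleaving "dceb" and "jgih":
  Position 0: 'd' from first, 'j' from second => "dj"
  Position 1: 'c' from first, 'g' from second => "cg"
  Position 2: 'e' from first, 'i' from second => "ei"
  Position 3: 'b' from first, 'h' from second => "bh"
Result: djcgeibh

djcgeibh


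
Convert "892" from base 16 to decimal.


Input: "892" in base 16
Positional expansion:
  Digit '8' (value 8) x 16^2 = 2048
  Digit '9' (value 9) x 16^1 = 144
  Digit '2' (value 2) x 16^0 = 2
Sum = 2194

2194


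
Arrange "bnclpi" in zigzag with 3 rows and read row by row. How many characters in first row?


Zigzag "bnclpi" into 3 rows:
Placing characters:
  'b' => row 0
  'n' => row 1
  'c' => row 2
  'l' => row 1
  'p' => row 0
  'i' => row 1
Rows:
  Row 0: "bp"
  Row 1: "nli"
  Row 2: "c"
First row length: 2

2


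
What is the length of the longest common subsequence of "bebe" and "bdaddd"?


LCS of "bebe" and "bdaddd"
DP table:
           b    d    a    d    d    d
      0    0    0    0    0    0    0
  b   0    1    1    1    1    1    1
  e   0    1    1    1    1    1    1
  b   0    1    1    1    1    1    1
  e   0    1    1    1    1    1    1
LCS length = dp[4][6] = 1

1


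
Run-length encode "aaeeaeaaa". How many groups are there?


Input: aaeeaeaaa
Scanning for consecutive runs:
  Group 1: 'a' x 2 (positions 0-1)
  Group 2: 'e' x 2 (positions 2-3)
  Group 3: 'a' x 1 (positions 4-4)
  Group 4: 'e' x 1 (positions 5-5)
  Group 5: 'a' x 3 (positions 6-8)
Total groups: 5

5


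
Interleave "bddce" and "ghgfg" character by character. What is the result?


Interleaving "bddce" and "ghgfg":
  Position 0: 'b' from first, 'g' from second => "bg"
  Position 1: 'd' from first, 'h' from second => "dh"
  Position 2: 'd' from first, 'g' from second => "dg"
  Position 3: 'c' from first, 'f' from second => "cf"
  Position 4: 'e' from first, 'g' from second => "eg"
Result: bgdhdgcfeg

bgdhdgcfeg


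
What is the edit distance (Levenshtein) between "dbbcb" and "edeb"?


Computing edit distance: "dbbcb" -> "edeb"
DP table:
           e    d    e    b
      0    1    2    3    4
  d   1    1    1    2    3
  b   2    2    2    2    2
  b   3    3    3    3    2
  c   4    4    4    4    3
  b   5    5    5    5    4
Edit distance = dp[5][4] = 4

4


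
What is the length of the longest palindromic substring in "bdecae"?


Input: "bdecae"
Checking substrings for palindromes:
  No multi-char palindromic substrings found
Longest palindromic substring: "b" with length 1

1


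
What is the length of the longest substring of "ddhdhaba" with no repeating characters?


Input: "ddhdhaba"
Sliding window (track last position of each char):
  Position 0 ('d'): window [0,0] length 1 -- new best
  Position 1 ('d'): repeat (last at 0), move window start to 1
  Position 1 ('d'): window [1,1] length 1
  Position 2 ('h'): window [1,2] length 2 -- new best
  Position 3 ('d'): repeat (last at 1), move window start to 2
  Position 3 ('d'): window [2,3] length 2
  Position 4 ('h'): repeat (last at 2), move window start to 3
  Position 4 ('h'): window [3,4] length 2
  Position 5 ('a'): window [3,5] length 3 -- new best
  Position 6 ('b'): window [3,6] length 4 -- new best
  Position 7 ('a'): repeat (last at 5), move window start to 6
  Position 7 ('a'): window [6,7] length 2
Longest substring with no repeats: "dhab" with length 4

4


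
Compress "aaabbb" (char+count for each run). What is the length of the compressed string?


Input: aaabbb
Runs:
  'a' x 3 => "a3"
  'b' x 3 => "b3"
Compressed: "a3b3"
Compressed length: 4

4


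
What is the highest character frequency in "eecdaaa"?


Input: eecdaaa
Character counts:
  'a': 3
  'c': 1
  'd': 1
  'e': 2
Maximum frequency: 3

3


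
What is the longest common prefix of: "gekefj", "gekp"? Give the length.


Words: gekefj, gekp
  Position 0: all 'g' => match
  Position 1: all 'e' => match
  Position 2: all 'k' => match
  Position 3: ('e', 'p') => mismatch, stop
LCP = "gek" (length 3)

3


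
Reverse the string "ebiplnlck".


Input: ebiplnlck
Reading characters right to left:
  Position 8: 'k'
  Position 7: 'c'
  Position 6: 'l'
  Position 5: 'n'
  Position 4: 'l'
  Position 3: 'p'
  Position 2: 'i'
  Position 1: 'b'
  Position 0: 'e'
Reversed: kclnlpibe

kclnlpibe


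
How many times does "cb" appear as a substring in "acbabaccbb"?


Searching for "cb" in "acbabaccbb"
Scanning each position:
  Position 0: "ac" => no
  Position 1: "cb" => MATCH
  Position 2: "ba" => no
  Position 3: "ab" => no
  Position 4: "ba" => no
  Position 5: "ac" => no
  Position 6: "cc" => no
  Position 7: "cb" => MATCH
  Position 8: "bb" => no
Total occurrences: 2

2


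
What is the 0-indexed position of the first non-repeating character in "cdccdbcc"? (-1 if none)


Input: cdccdbcc
Character frequencies:
  'b': 1
  'c': 5
  'd': 2
Scanning left to right for freq == 1:
  Position 0 ('c'): freq=5, skip
  Position 1 ('d'): freq=2, skip
  Position 2 ('c'): freq=5, skip
  Position 3 ('c'): freq=5, skip
  Position 4 ('d'): freq=2, skip
  Position 5 ('b'): unique! => answer = 5

5


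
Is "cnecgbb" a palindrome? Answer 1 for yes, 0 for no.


Input: cnecgbb
Reversed: bbgcenc
  Compare pos 0 ('c') with pos 6 ('b'): MISMATCH
  Compare pos 1 ('n') with pos 5 ('b'): MISMATCH
  Compare pos 2 ('e') with pos 4 ('g'): MISMATCH
Result: not a palindrome

0


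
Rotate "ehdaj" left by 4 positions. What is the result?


Input: "ehdaj", rotate left by 4
First 4 characters: "ehda"
Remaining characters: "j"
Concatenate remaining + first: "j" + "ehda" = "jehda"

jehda


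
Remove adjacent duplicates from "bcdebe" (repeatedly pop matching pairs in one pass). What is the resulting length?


Input: bcdebe
Stack-based adjacent duplicate removal:
  Read 'b': push. Stack: b
  Read 'c': push. Stack: bc
  Read 'd': push. Stack: bcd
  Read 'e': push. Stack: bcde
  Read 'b': push. Stack: bcdeb
  Read 'e': push. Stack: bcdebe
Final stack: "bcdebe" (length 6)

6


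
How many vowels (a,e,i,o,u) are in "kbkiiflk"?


Input: kbkiiflk
Checking each character:
  'k' at position 0: consonant
  'b' at position 1: consonant
  'k' at position 2: consonant
  'i' at position 3: vowel (running total: 1)
  'i' at position 4: vowel (running total: 2)
  'f' at position 5: consonant
  'l' at position 6: consonant
  'k' at position 7: consonant
Total vowels: 2

2


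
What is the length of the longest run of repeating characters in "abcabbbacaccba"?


Input: "abcabbbacaccba"
Scanning for longest run:
  Position 1 ('b'): new char, reset run to 1
  Position 2 ('c'): new char, reset run to 1
  Position 3 ('a'): new char, reset run to 1
  Position 4 ('b'): new char, reset run to 1
  Position 5 ('b'): continues run of 'b', length=2
  Position 6 ('b'): continues run of 'b', length=3
  Position 7 ('a'): new char, reset run to 1
  Position 8 ('c'): new char, reset run to 1
  Position 9 ('a'): new char, reset run to 1
  Position 10 ('c'): new char, reset run to 1
  Position 11 ('c'): continues run of 'c', length=2
  Position 12 ('b'): new char, reset run to 1
  Position 13 ('a'): new char, reset run to 1
Longest run: 'b' with length 3

3


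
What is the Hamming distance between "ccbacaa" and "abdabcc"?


Comparing "ccbacaa" and "abdabcc" position by position:
  Position 0: 'c' vs 'a' => differ
  Position 1: 'c' vs 'b' => differ
  Position 2: 'b' vs 'd' => differ
  Position 3: 'a' vs 'a' => same
  Position 4: 'c' vs 'b' => differ
  Position 5: 'a' vs 'c' => differ
  Position 6: 'a' vs 'c' => differ
Total differences (Hamming distance): 6

6


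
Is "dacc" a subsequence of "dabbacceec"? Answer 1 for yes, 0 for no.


Check if "dacc" is a subsequence of "dabbacceec"
Greedy scan:
  Position 0 ('d'): matches sub[0] = 'd'
  Position 1 ('a'): matches sub[1] = 'a'
  Position 2 ('b'): no match needed
  Position 3 ('b'): no match needed
  Position 4 ('a'): no match needed
  Position 5 ('c'): matches sub[2] = 'c'
  Position 6 ('c'): matches sub[3] = 'c'
  Position 7 ('e'): no match needed
  Position 8 ('e'): no match needed
  Position 9 ('c'): no match needed
All 4 characters matched => is a subsequence

1


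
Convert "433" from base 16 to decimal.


Input: "433" in base 16
Positional expansion:
  Digit '4' (value 4) x 16^2 = 1024
  Digit '3' (value 3) x 16^1 = 48
  Digit '3' (value 3) x 16^0 = 3
Sum = 1075

1075


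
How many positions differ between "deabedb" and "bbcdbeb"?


Comparing "deabedb" and "bbcdbeb" position by position:
  Position 0: 'd' vs 'b' => DIFFER
  Position 1: 'e' vs 'b' => DIFFER
  Position 2: 'a' vs 'c' => DIFFER
  Position 3: 'b' vs 'd' => DIFFER
  Position 4: 'e' vs 'b' => DIFFER
  Position 5: 'd' vs 'e' => DIFFER
  Position 6: 'b' vs 'b' => same
Positions that differ: 6

6


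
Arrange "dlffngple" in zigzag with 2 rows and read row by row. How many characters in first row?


Zigzag "dlffngple" into 2 rows:
Placing characters:
  'd' => row 0
  'l' => row 1
  'f' => row 0
  'f' => row 1
  'n' => row 0
  'g' => row 1
  'p' => row 0
  'l' => row 1
  'e' => row 0
Rows:
  Row 0: "dfnpe"
  Row 1: "lfgl"
First row length: 5

5


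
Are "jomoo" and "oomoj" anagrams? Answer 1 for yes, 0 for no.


Strings: "jomoo", "oomoj"
Sorted first:  jmooo
Sorted second: jmooo
Sorted forms match => anagrams

1


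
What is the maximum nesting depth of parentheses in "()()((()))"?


Input: "()()((()))"
Tracking depth:
  Position 0 '(': depth becomes 1
  Position 1 ')': depth becomes 0
  Position 2 '(': depth becomes 1
  Position 3 ')': depth becomes 0
  Position 4 '(': depth becomes 1
  Position 5 '(': depth becomes 2
  Position 6 '(': depth becomes 3
  Position 7 ')': depth becomes 2
  Position 8 ')': depth becomes 1
  Position 9 ')': depth becomes 0
Maximum depth reached: 3

3


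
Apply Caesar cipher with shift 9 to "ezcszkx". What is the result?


Caesar cipher: shift "ezcszkx" by 9
  'e' (pos 4) + 9 = pos 13 = 'n'
  'z' (pos 25) + 9 = pos 8 = 'i'
  'c' (pos 2) + 9 = pos 11 = 'l'
  's' (pos 18) + 9 = pos 1 = 'b'
  'z' (pos 25) + 9 = pos 8 = 'i'
  'k' (pos 10) + 9 = pos 19 = 't'
  'x' (pos 23) + 9 = pos 6 = 'g'
Result: nilbitg

nilbitg


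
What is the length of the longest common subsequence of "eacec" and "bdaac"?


LCS of "eacec" and "bdaac"
DP table:
           b    d    a    a    c
      0    0    0    0    0    0
  e   0    0    0    0    0    0
  a   0    0    0    1    1    1
  c   0    0    0    1    1    2
  e   0    0    0    1    1    2
  c   0    0    0    1    1    2
LCS length = dp[5][5] = 2

2


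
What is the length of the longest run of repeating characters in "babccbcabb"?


Input: "babccbcabb"
Scanning for longest run:
  Position 1 ('a'): new char, reset run to 1
  Position 2 ('b'): new char, reset run to 1
  Position 3 ('c'): new char, reset run to 1
  Position 4 ('c'): continues run of 'c', length=2
  Position 5 ('b'): new char, reset run to 1
  Position 6 ('c'): new char, reset run to 1
  Position 7 ('a'): new char, reset run to 1
  Position 8 ('b'): new char, reset run to 1
  Position 9 ('b'): continues run of 'b', length=2
Longest run: 'c' with length 2

2


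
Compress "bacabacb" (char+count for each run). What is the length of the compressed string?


Input: bacabacb
Runs:
  'b' x 1 => "b1"
  'a' x 1 => "a1"
  'c' x 1 => "c1"
  'a' x 1 => "a1"
  'b' x 1 => "b1"
  'a' x 1 => "a1"
  'c' x 1 => "c1"
  'b' x 1 => "b1"
Compressed: "b1a1c1a1b1a1c1b1"
Compressed length: 16

16


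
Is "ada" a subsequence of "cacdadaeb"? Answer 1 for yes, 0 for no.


Check if "ada" is a subsequence of "cacdadaeb"
Greedy scan:
  Position 0 ('c'): no match needed
  Position 1 ('a'): matches sub[0] = 'a'
  Position 2 ('c'): no match needed
  Position 3 ('d'): matches sub[1] = 'd'
  Position 4 ('a'): matches sub[2] = 'a'
  Position 5 ('d'): no match needed
  Position 6 ('a'): no match needed
  Position 7 ('e'): no match needed
  Position 8 ('b'): no match needed
All 3 characters matched => is a subsequence

1


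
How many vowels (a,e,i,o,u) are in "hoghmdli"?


Input: hoghmdli
Checking each character:
  'h' at position 0: consonant
  'o' at position 1: vowel (running total: 1)
  'g' at position 2: consonant
  'h' at position 3: consonant
  'm' at position 4: consonant
  'd' at position 5: consonant
  'l' at position 6: consonant
  'i' at position 7: vowel (running total: 2)
Total vowels: 2

2


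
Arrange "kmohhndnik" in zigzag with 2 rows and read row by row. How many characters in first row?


Zigzag "kmohhndnik" into 2 rows:
Placing characters:
  'k' => row 0
  'm' => row 1
  'o' => row 0
  'h' => row 1
  'h' => row 0
  'n' => row 1
  'd' => row 0
  'n' => row 1
  'i' => row 0
  'k' => row 1
Rows:
  Row 0: "kohdi"
  Row 1: "mhnnk"
First row length: 5

5


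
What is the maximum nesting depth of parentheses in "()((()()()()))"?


Input: "()((()()()()))"
Tracking depth:
  Position 0 '(': depth becomes 1
  Position 1 ')': depth becomes 0
  Position 2 '(': depth becomes 1
  Position 3 '(': depth becomes 2
  Position 4 '(': depth becomes 3
  Position 5 ')': depth becomes 2
  Position 6 '(': depth becomes 3
  Position 7 ')': depth becomes 2
  Position 8 '(': depth becomes 3
  Position 9 ')': depth becomes 2
  Position 10 '(': depth becomes 3
  Position 11 ')': depth becomes 2
  Position 12 ')': depth becomes 1
  Position 13 ')': depth becomes 0
Maximum depth reached: 3

3


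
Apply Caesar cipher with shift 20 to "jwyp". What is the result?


Caesar cipher: shift "jwyp" by 20
  'j' (pos 9) + 20 = pos 3 = 'd'
  'w' (pos 22) + 20 = pos 16 = 'q'
  'y' (pos 24) + 20 = pos 18 = 's'
  'p' (pos 15) + 20 = pos 9 = 'j'
Result: dqsj

dqsj


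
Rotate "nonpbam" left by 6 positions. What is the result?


Input: "nonpbam", rotate left by 6
First 6 characters: "nonpba"
Remaining characters: "m"
Concatenate remaining + first: "m" + "nonpba" = "mnonpba"

mnonpba


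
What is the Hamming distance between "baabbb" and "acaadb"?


Comparing "baabbb" and "acaadb" position by position:
  Position 0: 'b' vs 'a' => differ
  Position 1: 'a' vs 'c' => differ
  Position 2: 'a' vs 'a' => same
  Position 3: 'b' vs 'a' => differ
  Position 4: 'b' vs 'd' => differ
  Position 5: 'b' vs 'b' => same
Total differences (Hamming distance): 4

4


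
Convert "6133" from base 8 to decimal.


Input: "6133" in base 8
Positional expansion:
  Digit '6' (value 6) x 8^3 = 3072
  Digit '1' (value 1) x 8^2 = 64
  Digit '3' (value 3) x 8^1 = 24
  Digit '3' (value 3) x 8^0 = 3
Sum = 3163

3163


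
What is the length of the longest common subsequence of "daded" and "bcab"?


LCS of "daded" and "bcab"
DP table:
           b    c    a    b
      0    0    0    0    0
  d   0    0    0    0    0
  a   0    0    0    1    1
  d   0    0    0    1    1
  e   0    0    0    1    1
  d   0    0    0    1    1
LCS length = dp[5][4] = 1

1


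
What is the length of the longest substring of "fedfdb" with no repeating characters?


Input: "fedfdb"
Sliding window (track last position of each char):
  Position 0 ('f'): window [0,0] length 1 -- new best
  Position 1 ('e'): window [0,1] length 2 -- new best
  Position 2 ('d'): window [0,2] length 3 -- new best
  Position 3 ('f'): repeat (last at 0), move window start to 1
  Position 3 ('f'): window [1,3] length 3
  Position 4 ('d'): repeat (last at 2), move window start to 3
  Position 4 ('d'): window [3,4] length 2
  Position 5 ('b'): window [3,5] length 3
Longest substring with no repeats: "fed" with length 3

3


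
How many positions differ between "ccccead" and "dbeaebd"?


Comparing "ccccead" and "dbeaebd" position by position:
  Position 0: 'c' vs 'd' => DIFFER
  Position 1: 'c' vs 'b' => DIFFER
  Position 2: 'c' vs 'e' => DIFFER
  Position 3: 'c' vs 'a' => DIFFER
  Position 4: 'e' vs 'e' => same
  Position 5: 'a' vs 'b' => DIFFER
  Position 6: 'd' vs 'd' => same
Positions that differ: 5

5


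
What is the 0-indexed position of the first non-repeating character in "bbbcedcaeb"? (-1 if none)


Input: bbbcedcaeb
Character frequencies:
  'a': 1
  'b': 4
  'c': 2
  'd': 1
  'e': 2
Scanning left to right for freq == 1:
  Position 0 ('b'): freq=4, skip
  Position 1 ('b'): freq=4, skip
  Position 2 ('b'): freq=4, skip
  Position 3 ('c'): freq=2, skip
  Position 4 ('e'): freq=2, skip
  Position 5 ('d'): unique! => answer = 5

5


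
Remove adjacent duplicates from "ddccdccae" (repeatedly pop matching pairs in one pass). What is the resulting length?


Input: ddccdccae
Stack-based adjacent duplicate removal:
  Read 'd': push. Stack: d
  Read 'd': matches stack top 'd' => pop. Stack: (empty)
  Read 'c': push. Stack: c
  Read 'c': matches stack top 'c' => pop. Stack: (empty)
  Read 'd': push. Stack: d
  Read 'c': push. Stack: dc
  Read 'c': matches stack top 'c' => pop. Stack: d
  Read 'a': push. Stack: da
  Read 'e': push. Stack: dae
Final stack: "dae" (length 3)

3


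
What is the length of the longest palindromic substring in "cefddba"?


Input: "cefddba"
Checking substrings for palindromes:
  [3:5] "dd" (len 2) => palindrome
Longest palindromic substring: "dd" with length 2

2


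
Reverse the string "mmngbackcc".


Input: mmngbackcc
Reading characters right to left:
  Position 9: 'c'
  Position 8: 'c'
  Position 7: 'k'
  Position 6: 'c'
  Position 5: 'a'
  Position 4: 'b'
  Position 3: 'g'
  Position 2: 'n'
  Position 1: 'm'
  Position 0: 'm'
Reversed: cckcabgnmm

cckcabgnmm


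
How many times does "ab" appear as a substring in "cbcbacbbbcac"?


Searching for "ab" in "cbcbacbbbcac"
Scanning each position:
  Position 0: "cb" => no
  Position 1: "bc" => no
  Position 2: "cb" => no
  Position 3: "ba" => no
  Position 4: "ac" => no
  Position 5: "cb" => no
  Position 6: "bb" => no
  Position 7: "bb" => no
  Position 8: "bc" => no
  Position 9: "ca" => no
  Position 10: "ac" => no
Total occurrences: 0

0


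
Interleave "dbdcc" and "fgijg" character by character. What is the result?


Interleaving "dbdcc" and "fgijg":
  Position 0: 'd' from first, 'f' from second => "df"
  Position 1: 'b' from first, 'g' from second => "bg"
  Position 2: 'd' from first, 'i' from second => "di"
  Position 3: 'c' from first, 'j' from second => "cj"
  Position 4: 'c' from first, 'g' from second => "cg"
Result: dfbgdicjcg

dfbgdicjcg


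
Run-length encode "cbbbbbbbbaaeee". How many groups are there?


Input: cbbbbbbbbaaeee
Scanning for consecutive runs:
  Group 1: 'c' x 1 (positions 0-0)
  Group 2: 'b' x 8 (positions 1-8)
  Group 3: 'a' x 2 (positions 9-10)
  Group 4: 'e' x 3 (positions 11-13)
Total groups: 4

4


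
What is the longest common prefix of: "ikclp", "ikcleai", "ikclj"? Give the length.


Words: ikclp, ikcleai, ikclj
  Position 0: all 'i' => match
  Position 1: all 'k' => match
  Position 2: all 'c' => match
  Position 3: all 'l' => match
  Position 4: ('p', 'e', 'j') => mismatch, stop
LCP = "ikcl" (length 4)

4


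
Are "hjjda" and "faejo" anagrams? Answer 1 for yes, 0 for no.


Strings: "hjjda", "faejo"
Sorted first:  adhjj
Sorted second: aefjo
Differ at position 1: 'd' vs 'e' => not anagrams

0


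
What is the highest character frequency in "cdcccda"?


Input: cdcccda
Character counts:
  'a': 1
  'c': 4
  'd': 2
Maximum frequency: 4

4


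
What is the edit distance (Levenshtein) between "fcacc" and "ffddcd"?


Computing edit distance: "fcacc" -> "ffddcd"
DP table:
           f    f    d    d    c    d
      0    1    2    3    4    5    6
  f   1    0    1    2    3    4    5
  c   2    1    1    2    3    3    4
  a   3    2    2    2    3    4    4
  c   4    3    3    3    3    3    4
  c   5    4    4    4    4    3    4
Edit distance = dp[5][6] = 4

4


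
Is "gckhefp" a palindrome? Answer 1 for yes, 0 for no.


Input: gckhefp
Reversed: pfehkcg
  Compare pos 0 ('g') with pos 6 ('p'): MISMATCH
  Compare pos 1 ('c') with pos 5 ('f'): MISMATCH
  Compare pos 2 ('k') with pos 4 ('e'): MISMATCH
Result: not a palindrome

0


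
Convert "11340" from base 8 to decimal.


Input: "11340" in base 8
Positional expansion:
  Digit '1' (value 1) x 8^4 = 4096
  Digit '1' (value 1) x 8^3 = 512
  Digit '3' (value 3) x 8^2 = 192
  Digit '4' (value 4) x 8^1 = 32
  Digit '0' (value 0) x 8^0 = 0
Sum = 4832

4832


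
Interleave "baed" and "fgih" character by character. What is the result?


Interleaving "baed" and "fgih":
  Position 0: 'b' from first, 'f' from second => "bf"
  Position 1: 'a' from first, 'g' from second => "ag"
  Position 2: 'e' from first, 'i' from second => "ei"
  Position 3: 'd' from first, 'h' from second => "dh"
Result: bfageidh

bfageidh


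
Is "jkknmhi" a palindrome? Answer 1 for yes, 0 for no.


Input: jkknmhi
Reversed: ihmnkkj
  Compare pos 0 ('j') with pos 6 ('i'): MISMATCH
  Compare pos 1 ('k') with pos 5 ('h'): MISMATCH
  Compare pos 2 ('k') with pos 4 ('m'): MISMATCH
Result: not a palindrome

0


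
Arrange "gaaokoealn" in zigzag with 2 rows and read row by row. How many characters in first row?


Zigzag "gaaokoealn" into 2 rows:
Placing characters:
  'g' => row 0
  'a' => row 1
  'a' => row 0
  'o' => row 1
  'k' => row 0
  'o' => row 1
  'e' => row 0
  'a' => row 1
  'l' => row 0
  'n' => row 1
Rows:
  Row 0: "gakel"
  Row 1: "aooan"
First row length: 5

5


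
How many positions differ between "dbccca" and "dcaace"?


Comparing "dbccca" and "dcaace" position by position:
  Position 0: 'd' vs 'd' => same
  Position 1: 'b' vs 'c' => DIFFER
  Position 2: 'c' vs 'a' => DIFFER
  Position 3: 'c' vs 'a' => DIFFER
  Position 4: 'c' vs 'c' => same
  Position 5: 'a' vs 'e' => DIFFER
Positions that differ: 4

4


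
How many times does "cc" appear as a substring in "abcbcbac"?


Searching for "cc" in "abcbcbac"
Scanning each position:
  Position 0: "ab" => no
  Position 1: "bc" => no
  Position 2: "cb" => no
  Position 3: "bc" => no
  Position 4: "cb" => no
  Position 5: "ba" => no
  Position 6: "ac" => no
Total occurrences: 0

0


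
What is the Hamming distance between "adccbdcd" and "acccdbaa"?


Comparing "adccbdcd" and "acccdbaa" position by position:
  Position 0: 'a' vs 'a' => same
  Position 1: 'd' vs 'c' => differ
  Position 2: 'c' vs 'c' => same
  Position 3: 'c' vs 'c' => same
  Position 4: 'b' vs 'd' => differ
  Position 5: 'd' vs 'b' => differ
  Position 6: 'c' vs 'a' => differ
  Position 7: 'd' vs 'a' => differ
Total differences (Hamming distance): 5

5


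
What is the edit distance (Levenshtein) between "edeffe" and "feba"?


Computing edit distance: "edeffe" -> "feba"
DP table:
           f    e    b    a
      0    1    2    3    4
  e   1    1    1    2    3
  d   2    2    2    2    3
  e   3    3    2    3    3
  f   4    3    3    3    4
  f   5    4    4    4    4
  e   6    5    4    5    5
Edit distance = dp[6][4] = 5

5


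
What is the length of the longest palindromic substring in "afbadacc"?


Input: "afbadacc"
Checking substrings for palindromes:
  [3:6] "ada" (len 3) => palindrome
  [6:8] "cc" (len 2) => palindrome
Longest palindromic substring: "ada" with length 3

3


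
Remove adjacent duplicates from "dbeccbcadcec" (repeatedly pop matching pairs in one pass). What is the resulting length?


Input: dbeccbcadcec
Stack-based adjacent duplicate removal:
  Read 'd': push. Stack: d
  Read 'b': push. Stack: db
  Read 'e': push. Stack: dbe
  Read 'c': push. Stack: dbec
  Read 'c': matches stack top 'c' => pop. Stack: dbe
  Read 'b': push. Stack: dbeb
  Read 'c': push. Stack: dbebc
  Read 'a': push. Stack: dbebca
  Read 'd': push. Stack: dbebcad
  Read 'c': push. Stack: dbebcadc
  Read 'e': push. Stack: dbebcadce
  Read 'c': push. Stack: dbebcadcec
Final stack: "dbebcadcec" (length 10)

10


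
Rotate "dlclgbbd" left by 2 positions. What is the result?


Input: "dlclgbbd", rotate left by 2
First 2 characters: "dl"
Remaining characters: "clgbbd"
Concatenate remaining + first: "clgbbd" + "dl" = "clgbbddl"

clgbbddl


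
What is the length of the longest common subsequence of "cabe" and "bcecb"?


LCS of "cabe" and "bcecb"
DP table:
           b    c    e    c    b
      0    0    0    0    0    0
  c   0    0    1    1    1    1
  a   0    0    1    1    1    1
  b   0    1    1    1    1    2
  e   0    1    1    2    2    2
LCS length = dp[4][5] = 2

2


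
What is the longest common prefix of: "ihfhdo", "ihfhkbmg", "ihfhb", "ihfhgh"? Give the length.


Words: ihfhdo, ihfhkbmg, ihfhb, ihfhgh
  Position 0: all 'i' => match
  Position 1: all 'h' => match
  Position 2: all 'f' => match
  Position 3: all 'h' => match
  Position 4: ('d', 'k', 'b', 'g') => mismatch, stop
LCP = "ihfh" (length 4)

4


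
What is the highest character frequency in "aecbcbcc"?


Input: aecbcbcc
Character counts:
  'a': 1
  'b': 2
  'c': 4
  'e': 1
Maximum frequency: 4

4


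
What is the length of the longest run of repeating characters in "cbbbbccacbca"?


Input: "cbbbbccacbca"
Scanning for longest run:
  Position 1 ('b'): new char, reset run to 1
  Position 2 ('b'): continues run of 'b', length=2
  Position 3 ('b'): continues run of 'b', length=3
  Position 4 ('b'): continues run of 'b', length=4
  Position 5 ('c'): new char, reset run to 1
  Position 6 ('c'): continues run of 'c', length=2
  Position 7 ('a'): new char, reset run to 1
  Position 8 ('c'): new char, reset run to 1
  Position 9 ('b'): new char, reset run to 1
  Position 10 ('c'): new char, reset run to 1
  Position 11 ('a'): new char, reset run to 1
Longest run: 'b' with length 4

4


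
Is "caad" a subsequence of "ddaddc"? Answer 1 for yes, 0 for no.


Check if "caad" is a subsequence of "ddaddc"
Greedy scan:
  Position 0 ('d'): no match needed
  Position 1 ('d'): no match needed
  Position 2 ('a'): no match needed
  Position 3 ('d'): no match needed
  Position 4 ('d'): no match needed
  Position 5 ('c'): matches sub[0] = 'c'
Only matched 1/4 characters => not a subsequence

0


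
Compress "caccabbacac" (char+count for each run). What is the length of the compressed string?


Input: caccabbacac
Runs:
  'c' x 1 => "c1"
  'a' x 1 => "a1"
  'c' x 2 => "c2"
  'a' x 1 => "a1"
  'b' x 2 => "b2"
  'a' x 1 => "a1"
  'c' x 1 => "c1"
  'a' x 1 => "a1"
  'c' x 1 => "c1"
Compressed: "c1a1c2a1b2a1c1a1c1"
Compressed length: 18

18


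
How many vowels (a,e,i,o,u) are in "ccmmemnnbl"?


Input: ccmmemnnbl
Checking each character:
  'c' at position 0: consonant
  'c' at position 1: consonant
  'm' at position 2: consonant
  'm' at position 3: consonant
  'e' at position 4: vowel (running total: 1)
  'm' at position 5: consonant
  'n' at position 6: consonant
  'n' at position 7: consonant
  'b' at position 8: consonant
  'l' at position 9: consonant
Total vowels: 1

1


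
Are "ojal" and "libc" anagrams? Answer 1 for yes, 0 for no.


Strings: "ojal", "libc"
Sorted first:  ajlo
Sorted second: bcil
Differ at position 0: 'a' vs 'b' => not anagrams

0


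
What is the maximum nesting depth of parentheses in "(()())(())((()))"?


Input: "(()())(())((()))"
Tracking depth:
  Position 0 '(': depth becomes 1
  Position 1 '(': depth becomes 2
  Position 2 ')': depth becomes 1
  Position 3 '(': depth becomes 2
  Position 4 ')': depth becomes 1
  Position 5 ')': depth becomes 0
  Position 6 '(': depth becomes 1
  Position 7 '(': depth becomes 2
  Position 8 ')': depth becomes 1
  Position 9 ')': depth becomes 0
  Position 10 '(': depth becomes 1
  Position 11 '(': depth becomes 2
  Position 12 '(': depth becomes 3
  Position 13 ')': depth becomes 2
  Position 14 ')': depth becomes 1
  Position 15 ')': depth becomes 0
Maximum depth reached: 3

3


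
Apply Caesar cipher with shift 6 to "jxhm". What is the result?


Caesar cipher: shift "jxhm" by 6
  'j' (pos 9) + 6 = pos 15 = 'p'
  'x' (pos 23) + 6 = pos 3 = 'd'
  'h' (pos 7) + 6 = pos 13 = 'n'
  'm' (pos 12) + 6 = pos 18 = 's'
Result: pdns

pdns


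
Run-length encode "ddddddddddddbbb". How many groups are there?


Input: ddddddddddddbbb
Scanning for consecutive runs:
  Group 1: 'd' x 12 (positions 0-11)
  Group 2: 'b' x 3 (positions 12-14)
Total groups: 2

2


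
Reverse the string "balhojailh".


Input: balhojailh
Reading characters right to left:
  Position 9: 'h'
  Position 8: 'l'
  Position 7: 'i'
  Position 6: 'a'
  Position 5: 'j'
  Position 4: 'o'
  Position 3: 'h'
  Position 2: 'l'
  Position 1: 'a'
  Position 0: 'b'
Reversed: hliajohlab

hliajohlab


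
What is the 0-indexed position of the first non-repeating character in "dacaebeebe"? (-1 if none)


Input: dacaebeebe
Character frequencies:
  'a': 2
  'b': 2
  'c': 1
  'd': 1
  'e': 4
Scanning left to right for freq == 1:
  Position 0 ('d'): unique! => answer = 0

0


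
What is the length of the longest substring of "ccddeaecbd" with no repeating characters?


Input: "ccddeaecbd"
Sliding window (track last position of each char):
  Position 0 ('c'): window [0,0] length 1 -- new best
  Position 1 ('c'): repeat (last at 0), move window start to 1
  Position 1 ('c'): window [1,1] length 1
  Position 2 ('d'): window [1,2] length 2 -- new best
  Position 3 ('d'): repeat (last at 2), move window start to 3
  Position 3 ('d'): window [3,3] length 1
  Position 4 ('e'): window [3,4] length 2
  Position 5 ('a'): window [3,5] length 3 -- new best
  Position 6 ('e'): repeat (last at 4), move window start to 5
  Position 6 ('e'): window [5,6] length 2
  Position 7 ('c'): window [5,7] length 3
  Position 8 ('b'): window [5,8] length 4 -- new best
  Position 9 ('d'): window [5,9] length 5 -- new best
Longest substring with no repeats: "aecbd" with length 5

5


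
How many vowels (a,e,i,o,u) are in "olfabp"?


Input: olfabp
Checking each character:
  'o' at position 0: vowel (running total: 1)
  'l' at position 1: consonant
  'f' at position 2: consonant
  'a' at position 3: vowel (running total: 2)
  'b' at position 4: consonant
  'p' at position 5: consonant
Total vowels: 2

2


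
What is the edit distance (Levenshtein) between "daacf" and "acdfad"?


Computing edit distance: "daacf" -> "acdfad"
DP table:
           a    c    d    f    a    d
      0    1    2    3    4    5    6
  d   1    1    2    2    3    4    5
  a   2    1    2    3    3    3    4
  a   3    2    2    3    4    3    4
  c   4    3    2    3    4    4    4
  f   5    4    3    3    3    4    5
Edit distance = dp[5][6] = 5

5


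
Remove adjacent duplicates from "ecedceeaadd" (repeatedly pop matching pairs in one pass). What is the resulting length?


Input: ecedceeaadd
Stack-based adjacent duplicate removal:
  Read 'e': push. Stack: e
  Read 'c': push. Stack: ec
  Read 'e': push. Stack: ece
  Read 'd': push. Stack: eced
  Read 'c': push. Stack: ecedc
  Read 'e': push. Stack: ecedce
  Read 'e': matches stack top 'e' => pop. Stack: ecedc
  Read 'a': push. Stack: ecedca
  Read 'a': matches stack top 'a' => pop. Stack: ecedc
  Read 'd': push. Stack: ecedcd
  Read 'd': matches stack top 'd' => pop. Stack: ecedc
Final stack: "ecedc" (length 5)

5


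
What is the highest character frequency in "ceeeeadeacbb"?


Input: ceeeeadeacbb
Character counts:
  'a': 2
  'b': 2
  'c': 2
  'd': 1
  'e': 5
Maximum frequency: 5

5


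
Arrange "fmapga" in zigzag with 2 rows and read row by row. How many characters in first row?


Zigzag "fmapga" into 2 rows:
Placing characters:
  'f' => row 0
  'm' => row 1
  'a' => row 0
  'p' => row 1
  'g' => row 0
  'a' => row 1
Rows:
  Row 0: "fag"
  Row 1: "mpa"
First row length: 3

3


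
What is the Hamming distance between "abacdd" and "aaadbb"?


Comparing "abacdd" and "aaadbb" position by position:
  Position 0: 'a' vs 'a' => same
  Position 1: 'b' vs 'a' => differ
  Position 2: 'a' vs 'a' => same
  Position 3: 'c' vs 'd' => differ
  Position 4: 'd' vs 'b' => differ
  Position 5: 'd' vs 'b' => differ
Total differences (Hamming distance): 4

4


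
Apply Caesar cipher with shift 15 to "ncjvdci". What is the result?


Caesar cipher: shift "ncjvdci" by 15
  'n' (pos 13) + 15 = pos 2 = 'c'
  'c' (pos 2) + 15 = pos 17 = 'r'
  'j' (pos 9) + 15 = pos 24 = 'y'
  'v' (pos 21) + 15 = pos 10 = 'k'
  'd' (pos 3) + 15 = pos 18 = 's'
  'c' (pos 2) + 15 = pos 17 = 'r'
  'i' (pos 8) + 15 = pos 23 = 'x'
Result: cryksrx

cryksrx


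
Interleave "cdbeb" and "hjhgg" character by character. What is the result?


Interleaving "cdbeb" and "hjhgg":
  Position 0: 'c' from first, 'h' from second => "ch"
  Position 1: 'd' from first, 'j' from second => "dj"
  Position 2: 'b' from first, 'h' from second => "bh"
  Position 3: 'e' from first, 'g' from second => "eg"
  Position 4: 'b' from first, 'g' from second => "bg"
Result: chdjbhegbg

chdjbhegbg


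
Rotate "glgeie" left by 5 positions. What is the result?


Input: "glgeie", rotate left by 5
First 5 characters: "glgei"
Remaining characters: "e"
Concatenate remaining + first: "e" + "glgei" = "eglgei"

eglgei


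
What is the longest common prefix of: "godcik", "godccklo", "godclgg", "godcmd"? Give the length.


Words: godcik, godccklo, godclgg, godcmd
  Position 0: all 'g' => match
  Position 1: all 'o' => match
  Position 2: all 'd' => match
  Position 3: all 'c' => match
  Position 4: ('i', 'c', 'l', 'm') => mismatch, stop
LCP = "godc" (length 4)

4


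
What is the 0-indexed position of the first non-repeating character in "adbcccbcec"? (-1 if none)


Input: adbcccbcec
Character frequencies:
  'a': 1
  'b': 2
  'c': 5
  'd': 1
  'e': 1
Scanning left to right for freq == 1:
  Position 0 ('a'): unique! => answer = 0

0


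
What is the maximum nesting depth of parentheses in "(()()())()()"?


Input: "(()()())()()"
Tracking depth:
  Position 0 '(': depth becomes 1
  Position 1 '(': depth becomes 2
  Position 2 ')': depth becomes 1
  Position 3 '(': depth becomes 2
  Position 4 ')': depth becomes 1
  Position 5 '(': depth becomes 2
  Position 6 ')': depth becomes 1
  Position 7 ')': depth becomes 0
  Position 8 '(': depth becomes 1
  Position 9 ')': depth becomes 0
  Position 10 '(': depth becomes 1
  Position 11 ')': depth becomes 0
Maximum depth reached: 2

2


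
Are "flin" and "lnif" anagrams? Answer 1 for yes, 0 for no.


Strings: "flin", "lnif"
Sorted first:  filn
Sorted second: filn
Sorted forms match => anagrams

1


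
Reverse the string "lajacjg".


Input: lajacjg
Reading characters right to left:
  Position 6: 'g'
  Position 5: 'j'
  Position 4: 'c'
  Position 3: 'a'
  Position 2: 'j'
  Position 1: 'a'
  Position 0: 'l'
Reversed: gjcajal

gjcajal


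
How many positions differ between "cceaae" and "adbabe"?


Comparing "cceaae" and "adbabe" position by position:
  Position 0: 'c' vs 'a' => DIFFER
  Position 1: 'c' vs 'd' => DIFFER
  Position 2: 'e' vs 'b' => DIFFER
  Position 3: 'a' vs 'a' => same
  Position 4: 'a' vs 'b' => DIFFER
  Position 5: 'e' vs 'e' => same
Positions that differ: 4

4


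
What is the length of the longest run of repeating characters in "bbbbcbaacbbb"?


Input: "bbbbcbaacbbb"
Scanning for longest run:
  Position 1 ('b'): continues run of 'b', length=2
  Position 2 ('b'): continues run of 'b', length=3
  Position 3 ('b'): continues run of 'b', length=4
  Position 4 ('c'): new char, reset run to 1
  Position 5 ('b'): new char, reset run to 1
  Position 6 ('a'): new char, reset run to 1
  Position 7 ('a'): continues run of 'a', length=2
  Position 8 ('c'): new char, reset run to 1
  Position 9 ('b'): new char, reset run to 1
  Position 10 ('b'): continues run of 'b', length=2
  Position 11 ('b'): continues run of 'b', length=3
Longest run: 'b' with length 4

4


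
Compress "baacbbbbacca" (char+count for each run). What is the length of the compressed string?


Input: baacbbbbacca
Runs:
  'b' x 1 => "b1"
  'a' x 2 => "a2"
  'c' x 1 => "c1"
  'b' x 4 => "b4"
  'a' x 1 => "a1"
  'c' x 2 => "c2"
  'a' x 1 => "a1"
Compressed: "b1a2c1b4a1c2a1"
Compressed length: 14

14


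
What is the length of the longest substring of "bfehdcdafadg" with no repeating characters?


Input: "bfehdcdafadg"
Sliding window (track last position of each char):
  Position 0 ('b'): window [0,0] length 1 -- new best
  Position 1 ('f'): window [0,1] length 2 -- new best
  Position 2 ('e'): window [0,2] length 3 -- new best
  Position 3 ('h'): window [0,3] length 4 -- new best
  Position 4 ('d'): window [0,4] length 5 -- new best
  Position 5 ('c'): window [0,5] length 6 -- new best
  Position 6 ('d'): repeat (last at 4), move window start to 5
  Position 6 ('d'): window [5,6] length 2
  Position 7 ('a'): window [5,7] length 3
  Position 8 ('f'): window [5,8] length 4
  Position 9 ('a'): repeat (last at 7), move window start to 8
  Position 9 ('a'): window [8,9] length 2
  Position 10 ('d'): window [8,10] length 3
  Position 11 ('g'): window [8,11] length 4
Longest substring with no repeats: "bfehdc" with length 6

6


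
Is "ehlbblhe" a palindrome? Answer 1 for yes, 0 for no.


Input: ehlbblhe
Reversed: ehlbblhe
  Compare pos 0 ('e') with pos 7 ('e'): match
  Compare pos 1 ('h') with pos 6 ('h'): match
  Compare pos 2 ('l') with pos 5 ('l'): match
  Compare pos 3 ('b') with pos 4 ('b'): match
Result: palindrome

1


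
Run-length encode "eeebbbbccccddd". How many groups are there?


Input: eeebbbbccccddd
Scanning for consecutive runs:
  Group 1: 'e' x 3 (positions 0-2)
  Group 2: 'b' x 4 (positions 3-6)
  Group 3: 'c' x 4 (positions 7-10)
  Group 4: 'd' x 3 (positions 11-13)
Total groups: 4

4


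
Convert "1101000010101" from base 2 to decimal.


Input: "1101000010101" in base 2
Positional expansion:
  Digit '1' (value 1) x 2^12 = 4096
  Digit '1' (value 1) x 2^11 = 2048
  Digit '0' (value 0) x 2^10 = 0
  Digit '1' (value 1) x 2^9 = 512
  Digit '0' (value 0) x 2^8 = 0
  Digit '0' (value 0) x 2^7 = 0
  Digit '0' (value 0) x 2^6 = 0
  Digit '0' (value 0) x 2^5 = 0
  Digit '1' (value 1) x 2^4 = 16
  Digit '0' (value 0) x 2^3 = 0
  Digit '1' (value 1) x 2^2 = 4
  Digit '0' (value 0) x 2^1 = 0
  Digit '1' (value 1) x 2^0 = 1
Sum = 6677

6677
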